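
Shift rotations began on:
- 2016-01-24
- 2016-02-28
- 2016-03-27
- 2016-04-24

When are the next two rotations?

Gaps: 35, 28, 28 days — a mix of 28 and 35. Every date is a Sunday.
Each is the 4th Sunday of its month.
May 2016 — 4th Sunday is 2016-05-22.
June 2016 — 4th Sunday is 2016-06-26.

2016-05-22, 2016-06-26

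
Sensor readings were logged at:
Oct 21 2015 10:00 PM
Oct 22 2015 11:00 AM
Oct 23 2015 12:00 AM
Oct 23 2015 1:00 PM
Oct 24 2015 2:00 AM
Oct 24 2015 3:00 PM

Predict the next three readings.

Oct 25 2015 4:00 AM, Oct 25 2015 5:00 PM, Oct 26 2015 6:00 AM

The interval is a steady 13 hours (13, 13, 13, 13, 13).
Oct 24 2015 3:00 PM + 13 h = Oct 25 2015 4:00 AM.
Oct 25 2015 4:00 AM + 13 h = Oct 25 2015 5:00 PM.
Oct 25 2015 5:00 PM + 13 h = Oct 26 2015 6:00 AM.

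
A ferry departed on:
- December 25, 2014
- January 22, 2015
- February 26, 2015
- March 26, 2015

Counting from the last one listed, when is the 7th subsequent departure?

October 22, 2015

Gaps: 28, 35, 28 days — a mix of 28 and 35. Every date is a Thursday.
Each is the 4th Thursday of its month.
4th Thursday of April 2015: April 23, 2015.
May 2015 — 4th Thursday is May 28, 2015.
4th Thursday of June 2015: June 25, 2015.
4th Thursday of July 2015: July 23, 2015.
4th Thursday of August 2015: August 27, 2015.
4th Thursday of September 2015: September 24, 2015.
4th Thursday of October 2015: October 22, 2015.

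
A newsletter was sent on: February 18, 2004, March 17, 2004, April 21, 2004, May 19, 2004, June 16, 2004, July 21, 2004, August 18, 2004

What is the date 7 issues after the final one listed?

March 16, 2005

Gaps: 28, 35, 28, 28, 35, 28 days — a mix of 28 and 35. Every date is a Wednesday.
Each is the 3rd Wednesday of its month.
3rd Wednesday of September 2004: September 15, 2004.
October 2004 — 3rd Wednesday is October 20, 2004.
November 2004 — 3rd Wednesday is November 17, 2004.
3rd Wednesday of December 2004: December 15, 2004.
January 2005 — 3rd Wednesday is January 19, 2005.
February 2005 — 3rd Wednesday is February 16, 2005.
3rd Wednesday of March 2005: March 16, 2005.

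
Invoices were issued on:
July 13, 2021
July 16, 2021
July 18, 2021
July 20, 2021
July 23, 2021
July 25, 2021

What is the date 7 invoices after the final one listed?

August 10, 2021

Gaps: 3, 2, 2, 3, 2 days — not constant, but cyclic with period 3.
The events fall on every Tuesday, Friday and Sunday.
The following Tuesday is July 27, 2021.
Next Friday: July 30, 2021.
Next Sunday: August 1, 2021.
Next Tuesday: August 3, 2021.
The following Friday is August 6, 2021.
Next Sunday: August 8, 2021.
The following Tuesday is August 10, 2021.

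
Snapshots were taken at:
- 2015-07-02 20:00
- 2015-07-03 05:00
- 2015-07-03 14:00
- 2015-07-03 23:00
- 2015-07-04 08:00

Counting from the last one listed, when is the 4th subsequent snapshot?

Gaps: 9, 9, 9, 9 hours — each event is 9 hours after the previous one.
2015-07-04 08:00 + 9 h = 2015-07-04 17:00.
2015-07-04 17:00 + 9 h = 2015-07-05 02:00.
2015-07-05 02:00 + 9 h = 2015-07-05 11:00.
2015-07-05 11:00 + 9 h = 2015-07-05 20:00.

2015-07-05 20:00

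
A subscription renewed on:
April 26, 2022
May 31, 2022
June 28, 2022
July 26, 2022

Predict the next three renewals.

Every date is a Tuesday; gaps 35, 28, 28 days.
Each is the last Tuesday of its month (at least one falls on the 29th or later, ruling out '4th Tuesday').
Last Tuesday of August 2022: August 30, 2022.
September 2022 ends with Tuesday September 27, 2022.
Last Tuesday of October 2022: October 25, 2022.

August 30, 2022; September 27, 2022; October 25, 2022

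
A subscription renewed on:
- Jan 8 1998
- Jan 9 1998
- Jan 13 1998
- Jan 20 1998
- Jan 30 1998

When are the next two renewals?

Intervals are 1, 4, 7, 10 days — an arithmetic progression with common difference 3.
Next gap: 13 days. Jan 30 1998 + 13 days = Feb 12 1998.
Next gap: 16 days. Feb 12 1998 + 16 days = Feb 28 1998.

Feb 12 1998, Feb 28 1998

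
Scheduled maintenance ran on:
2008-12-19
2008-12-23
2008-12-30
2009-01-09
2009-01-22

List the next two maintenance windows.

2009-02-07, 2009-02-26

Gaps: 4, 7, 10, 13 days — each gap is 3 larger than the previous one.
Next gap: 16 days. 2009-01-22 + 16 days = 2009-02-07.
Next gap: 19 days. 2009-02-07 + 19 days = 2009-02-26.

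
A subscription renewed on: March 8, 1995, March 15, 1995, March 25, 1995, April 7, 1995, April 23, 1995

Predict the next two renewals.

May 12, 1995; June 3, 1995

Intervals are 7, 10, 13, 16 days — an arithmetic progression with common difference 3.
Next gap: 19 days. April 23, 1995 + 19 days = May 12, 1995.
Next gap: 22 days. May 12, 1995 + 22 days = June 3, 1995.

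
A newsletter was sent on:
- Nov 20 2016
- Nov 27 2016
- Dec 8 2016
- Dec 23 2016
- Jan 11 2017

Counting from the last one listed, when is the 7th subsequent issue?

Sep 13 2017

The spacing grows by 4 each time: 7, 11, 15, 19 days.
Next gap: 23 days. Jan 11 2017 + 23 days = Feb 3 2017.
Next gap: 27 days. Feb 3 2017 + 27 days = Mar 2 2017.
Next gap: 31 days. Mar 2 2017 + 31 days = Apr 2 2017.
Next gap: 35 days. Apr 2 2017 + 35 days = May 7 2017.
Next gap: 39 days. May 7 2017 + 39 days = Jun 15 2017.
Next gap: 43 days. Jun 15 2017 + 43 days = Jul 28 2017.
Next gap: 47 days. Jul 28 2017 + 47 days = Sep 13 2017.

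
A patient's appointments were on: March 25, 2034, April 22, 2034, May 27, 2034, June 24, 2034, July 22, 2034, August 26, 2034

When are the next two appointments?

September 23, 2034; October 28, 2034

All dates are Saturdays, 28, 35, 28, 28, 35 days apart.
Specifically, the 4th Saturday of each month.
September 2034 — 4th Saturday is September 23, 2034.
October 2034 — 4th Saturday is October 28, 2034.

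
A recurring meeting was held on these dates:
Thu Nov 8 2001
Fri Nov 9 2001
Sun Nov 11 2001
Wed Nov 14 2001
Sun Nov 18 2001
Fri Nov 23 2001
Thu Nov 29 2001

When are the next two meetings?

Thu Dec 6 2001, Fri Dec 14 2001

Gaps: 1, 2, 3, 4, 5, 6 days — each gap is 1 larger than the previous one.
Next gap: 7 days. Thu Nov 29 2001 + 7 days = Thu Dec 6 2001.
Next gap: 8 days. Thu Dec 6 2001 + 8 days = Fri Dec 14 2001.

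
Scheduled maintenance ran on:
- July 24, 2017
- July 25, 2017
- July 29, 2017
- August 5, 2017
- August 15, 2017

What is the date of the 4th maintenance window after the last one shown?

October 24, 2017

Gaps: 1, 4, 7, 10 days — each gap is 3 larger than the previous one.
Next gap: 13 days. August 15, 2017 + 13 days = August 28, 2017.
Next gap: 16 days. August 28, 2017 + 16 days = September 13, 2017.
Next gap: 19 days. September 13, 2017 + 19 days = October 2, 2017.
Next gap: 22 days. October 2, 2017 + 22 days = October 24, 2017.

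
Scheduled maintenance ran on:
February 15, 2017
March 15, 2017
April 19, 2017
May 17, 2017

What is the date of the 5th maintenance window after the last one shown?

October 18, 2017

These are Wednesdays at 28- or 35-day spacing (28, 35, 28).
The pattern: 3rd Wednesday of the month.
June 2017 — 3rd Wednesday is June 21, 2017.
July 2017 — 3rd Wednesday is July 19, 2017.
August 2017 — 3rd Wednesday is August 16, 2017.
3rd Wednesday of September 2017: September 20, 2017.
3rd Wednesday of October 2017: October 18, 2017.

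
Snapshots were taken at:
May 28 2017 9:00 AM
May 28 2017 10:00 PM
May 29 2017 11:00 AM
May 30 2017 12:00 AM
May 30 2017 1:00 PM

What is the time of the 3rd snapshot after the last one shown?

Spacing: 13, 13, 13, 13 h — constant 13 h.
May 30 2017 1:00 PM + 13 h = May 31 2017 2:00 AM.
May 31 2017 2:00 AM + 13 h = May 31 2017 3:00 PM.
May 31 2017 3:00 PM + 13 h = Jun 1 2017 4:00 AM.

Jun 1 2017 4:00 AM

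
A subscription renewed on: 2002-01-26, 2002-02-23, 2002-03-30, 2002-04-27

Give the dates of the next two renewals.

All Saturdays; the gaps (28, 35, 28) vary with month length.
This is the last Saturday of each month.
Last Saturday of May 2002: 2002-05-25.
Last Saturday of June 2002: 2002-06-29.

2002-05-25, 2002-06-29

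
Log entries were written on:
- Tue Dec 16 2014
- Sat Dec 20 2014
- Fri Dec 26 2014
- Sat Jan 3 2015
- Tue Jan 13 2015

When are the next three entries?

Sun Jan 25 2015, Sun Feb 8 2015, Tue Feb 24 2015

Gaps: 4, 6, 8, 10 days — each gap is 2 larger than the previous one.
Next gap: 12 days. Tue Jan 13 2015 + 12 days = Sun Jan 25 2015.
Next gap: 14 days. Sun Jan 25 2015 + 14 days = Sun Feb 8 2015.
Next gap: 16 days. Sun Feb 8 2015 + 16 days = Tue Feb 24 2015.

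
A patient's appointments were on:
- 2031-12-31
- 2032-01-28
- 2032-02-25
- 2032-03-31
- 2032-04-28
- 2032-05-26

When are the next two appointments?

These are Wednesdays with 28, 28, 35, 28, 28-day gaps.
Each is the final Wednesday of its month — 2031-12-31 is past the 28th, so '4th Wednesday' doesn't fit.
Last Wednesday of June 2032: 2032-06-30.
Last Wednesday of July 2032: 2032-07-28.

2032-06-30, 2032-07-28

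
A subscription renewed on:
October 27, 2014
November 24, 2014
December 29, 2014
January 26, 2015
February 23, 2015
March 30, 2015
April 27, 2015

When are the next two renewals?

May 25, 2015; June 29, 2015

Every date is a Monday; gaps 28, 35, 28, 28, 35, 28 days.
Each is the last Monday of its month (at least one falls on the 29th or later, ruling out '4th Monday').
Last Monday of May 2015: May 25, 2015.
Last Monday of June 2015: June 29, 2015.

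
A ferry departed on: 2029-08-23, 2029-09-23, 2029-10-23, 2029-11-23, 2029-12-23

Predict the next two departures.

2030-01-23, 2030-02-23

The day-of-month is always 23 (31, 30, 31, 30 days between events).
So this recurs on the 23rd of each month.
January 2030: 2030-01-23.
February 2030: 2030-02-23.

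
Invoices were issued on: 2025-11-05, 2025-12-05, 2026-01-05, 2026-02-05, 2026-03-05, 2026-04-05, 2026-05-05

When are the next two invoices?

The day-of-month is always 5 (30, 31, 31, 28, 31, 30 days between events).
So this recurs on the 5th of each month.
June 2026: 2026-06-05.
Next: July 2026 → 2026-07-05.

2026-06-05, 2026-07-05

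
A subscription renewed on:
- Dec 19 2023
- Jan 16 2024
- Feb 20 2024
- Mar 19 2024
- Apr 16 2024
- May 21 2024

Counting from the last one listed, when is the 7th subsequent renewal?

Dec 17 2024

These are Tuesdays at 28- or 35-day spacing (28, 35, 28, 28, 35).
The pattern: 3rd Tuesday of the month.
3rd Tuesday of June 2024: Jun 18 2024.
July 2024 — 3rd Tuesday is Jul 16 2024.
3rd Tuesday of August 2024: Aug 20 2024.
3rd Tuesday of September 2024: Sep 17 2024.
October 2024 — 3rd Tuesday is Oct 15 2024.
November 2024 — 3rd Tuesday is Nov 19 2024.
3rd Tuesday of December 2024: Dec 17 2024.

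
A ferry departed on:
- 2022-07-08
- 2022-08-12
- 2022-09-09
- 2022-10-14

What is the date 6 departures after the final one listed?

These are Fridays at 28- or 35-day spacing (35, 28, 35).
The pattern: 2nd Friday of the month.
November 2022 — 2nd Friday is 2022-11-11.
December 2022 — 2nd Friday is 2022-12-09.
January 2023 — 2nd Friday is 2023-01-13.
February 2023 — 2nd Friday is 2023-02-10.
March 2023 — 2nd Friday is 2023-03-10.
April 2023 — 2nd Friday is 2023-04-14.

2023-04-14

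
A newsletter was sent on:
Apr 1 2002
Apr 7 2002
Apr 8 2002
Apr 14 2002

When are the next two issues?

Apr 15 2002, Apr 21 2002

The gap pattern 6, 1, 6 repeats every 2 events.
These are the Mondays and Sundays of each week.
Next Monday: Apr 15 2002.
The following Sunday is Apr 21 2002.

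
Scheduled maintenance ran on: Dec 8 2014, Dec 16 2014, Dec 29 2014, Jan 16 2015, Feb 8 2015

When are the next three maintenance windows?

Mar 8 2015, Apr 10 2015, May 18 2015

Intervals are 8, 13, 18, 23 days — an arithmetic progression with common difference 5.
Next gap: 28 days. Feb 8 2015 + 28 days = Mar 8 2015.
Next gap: 33 days. Mar 8 2015 + 33 days = Apr 10 2015.
Next gap: 38 days. Apr 10 2015 + 38 days = May 18 2015.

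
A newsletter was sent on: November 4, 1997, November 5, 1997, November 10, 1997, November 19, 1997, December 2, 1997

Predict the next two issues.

December 19, 1997; January 9, 1998

The spacing grows by 4 each time: 1, 5, 9, 13 days.
Next gap: 17 days. December 2, 1997 + 17 days = December 19, 1997.
Next gap: 21 days. December 19, 1997 + 21 days = January 9, 1998.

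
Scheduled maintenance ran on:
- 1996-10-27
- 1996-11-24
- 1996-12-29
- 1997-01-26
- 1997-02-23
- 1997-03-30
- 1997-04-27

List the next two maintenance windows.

These are Sundays with 28, 35, 28, 28, 35, 28-day gaps.
Each is the final Sunday of its month — 1996-12-29 is past the 28th, so '4th Sunday' doesn't fit.
Last Sunday of May 1997: 1997-05-25.
June 1997 ends with Sunday 1997-06-29.

1997-05-25, 1997-06-29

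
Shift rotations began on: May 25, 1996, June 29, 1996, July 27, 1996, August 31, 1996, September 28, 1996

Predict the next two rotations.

October 26, 1996; November 30, 1996

All Saturdays; the gaps (35, 28, 35, 28) vary with month length.
This is the last Saturday of each month.
Last Saturday of October 1996: October 26, 1996.
November 1996 ends with Saturday November 30, 1996.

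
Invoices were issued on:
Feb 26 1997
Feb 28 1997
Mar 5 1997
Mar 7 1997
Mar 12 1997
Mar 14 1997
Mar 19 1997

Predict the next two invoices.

The gap pattern 2, 5, 2, 5, 2, 5 repeats every 2 events.
These are the Wednesdays and Fridays of each week.
The following Friday is Mar 21 1997.
The following Wednesday is Mar 26 1997.

Mar 21 1997, Mar 26 1997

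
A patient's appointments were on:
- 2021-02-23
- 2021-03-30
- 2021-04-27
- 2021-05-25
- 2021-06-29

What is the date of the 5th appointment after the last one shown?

2021-11-30

All Tuesdays; the gaps (35, 28, 28, 35) vary with month length.
This is the last Tuesday of each month.
July 2021 ends with Tuesday 2021-07-27.
Last Tuesday of August 2021: 2021-08-31.
Last Tuesday of September 2021: 2021-09-28.
October 2021 ends with Tuesday 2021-10-26.
Last Tuesday of November 2021: 2021-11-30.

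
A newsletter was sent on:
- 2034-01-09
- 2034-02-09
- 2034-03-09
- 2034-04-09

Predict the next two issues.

2034-05-09, 2034-06-09

Gaps: 31, 28, 31 days — not constant. Every event is on the 9th of the month.
Pattern: the 9th of each month.
Next: May 2034 → 2034-05-09.
Next: June 2034 → 2034-06-09.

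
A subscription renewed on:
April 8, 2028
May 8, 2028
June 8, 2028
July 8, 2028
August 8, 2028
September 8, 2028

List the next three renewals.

The day-of-month is always 8 (30, 31, 30, 31, 31 days between events).
So this recurs on the 8th of each month.
Next: October 2028 → October 8, 2028.
Next: November 2028 → November 8, 2028.
Next: December 2028 → December 8, 2028.

October 8, 2028; November 8, 2028; December 8, 2028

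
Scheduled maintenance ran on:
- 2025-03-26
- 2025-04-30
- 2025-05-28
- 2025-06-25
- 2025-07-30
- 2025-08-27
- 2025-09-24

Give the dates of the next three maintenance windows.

These are Wednesdays with 35, 28, 28, 35, 28, 28-day gaps.
Each is the final Wednesday of its month — 2025-04-30 is past the 28th, so '4th Wednesday' doesn't fit.
October 2025 ends with Wednesday 2025-10-29.
November 2025 ends with Wednesday 2025-11-26.
Last Wednesday of December 2025: 2025-12-31.

2025-10-29, 2025-11-26, 2025-12-31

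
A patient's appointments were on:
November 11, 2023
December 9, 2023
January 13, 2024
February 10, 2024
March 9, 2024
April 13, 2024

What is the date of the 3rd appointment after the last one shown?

All dates are Saturdays, 28, 35, 28, 28, 35 days apart.
Specifically, the 2nd Saturday of each month.
2nd Saturday of May 2024: May 11, 2024.
2nd Saturday of June 2024: June 8, 2024.
July 2024 — 2nd Saturday is July 13, 2024.

July 13, 2024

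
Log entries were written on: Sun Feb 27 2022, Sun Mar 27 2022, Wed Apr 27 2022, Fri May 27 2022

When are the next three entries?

Gaps: 28, 31, 30 days — not constant. Every event is on the 27th of the month.
Pattern: the 27th of each month.
Next: June 2022 → Mon Jun 27 2022.
Next: July 2022 → Wed Jul 27 2022.
Next: August 2022 → Sat Aug 27 2022.

Mon Jun 27 2022, Wed Jul 27 2022, Sat Aug 27 2022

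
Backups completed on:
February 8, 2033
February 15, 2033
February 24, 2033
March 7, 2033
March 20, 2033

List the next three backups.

April 4, 2033; April 21, 2033; May 10, 2033

The spacing grows by 2 each time: 7, 9, 11, 13 days.
Next gap: 15 days. March 20, 2033 + 15 days = April 4, 2033.
Next gap: 17 days. April 4, 2033 + 17 days = April 21, 2033.
Next gap: 19 days. April 21, 2033 + 19 days = May 10, 2033.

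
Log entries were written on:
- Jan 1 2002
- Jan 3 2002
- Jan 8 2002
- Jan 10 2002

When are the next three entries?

Gaps: 2, 5, 2 days — not constant, but cyclic with period 2.
The events fall on every Tuesday and Thursday.
Next Tuesday: Jan 15 2002.
Next Thursday: Jan 17 2002.
The following Tuesday is Jan 22 2002.

Jan 15 2002, Jan 17 2002, Jan 22 2002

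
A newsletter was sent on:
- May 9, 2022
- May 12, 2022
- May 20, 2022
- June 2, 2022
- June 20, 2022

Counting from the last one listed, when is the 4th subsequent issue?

Gaps: 3, 8, 13, 18 days — each gap is 5 larger than the previous one.
Next gap: 23 days. June 20, 2022 + 23 days = July 13, 2022.
Next gap: 28 days. July 13, 2022 + 28 days = August 10, 2022.
Next gap: 33 days. August 10, 2022 + 33 days = September 12, 2022.
Next gap: 38 days. September 12, 2022 + 38 days = October 20, 2022.

October 20, 2022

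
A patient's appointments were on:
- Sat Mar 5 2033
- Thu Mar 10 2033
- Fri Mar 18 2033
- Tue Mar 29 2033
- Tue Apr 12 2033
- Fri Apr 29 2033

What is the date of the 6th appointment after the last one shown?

Tue Oct 11 2033

The spacing grows by 3 each time: 5, 8, 11, 14, 17 days.
Next gap: 20 days. Fri Apr 29 2033 + 20 days = Thu May 19 2033.
Next gap: 23 days. Thu May 19 2033 + 23 days = Sat Jun 11 2033.
Next gap: 26 days. Sat Jun 11 2033 + 26 days = Thu Jul 7 2033.
Next gap: 29 days. Thu Jul 7 2033 + 29 days = Fri Aug 5 2033.
Next gap: 32 days. Fri Aug 5 2033 + 32 days = Tue Sep 6 2033.
Next gap: 35 days. Tue Sep 6 2033 + 35 days = Tue Oct 11 2033.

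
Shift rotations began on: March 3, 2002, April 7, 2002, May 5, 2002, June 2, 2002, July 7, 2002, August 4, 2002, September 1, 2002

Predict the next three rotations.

These are Sundays at 28- or 35-day spacing (35, 28, 28, 35, 28, 28).
The pattern: 1st Sunday of the month.
October 2002 — 1st Sunday is October 6, 2002.
1st Sunday of November 2002: November 3, 2002.
1st Sunday of December 2002: December 1, 2002.

October 6, 2002; November 3, 2002; December 1, 2002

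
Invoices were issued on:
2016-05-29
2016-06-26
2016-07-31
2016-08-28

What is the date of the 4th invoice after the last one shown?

These are Sundays with 28, 35, 28-day gaps.
Each is the final Sunday of its month — 2016-05-29 is past the 28th, so '4th Sunday' doesn't fit.
September 2016 ends with Sunday 2016-09-25.
Last Sunday of October 2016: 2016-10-30.
November 2016 ends with Sunday 2016-11-27.
Last Sunday of December 2016: 2016-12-25.

2016-12-25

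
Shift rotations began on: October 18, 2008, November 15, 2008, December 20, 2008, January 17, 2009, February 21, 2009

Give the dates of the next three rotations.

These are Saturdays at 28- or 35-day spacing (28, 35, 28, 35).
The pattern: 3rd Saturday of the month.
3rd Saturday of March 2009: March 21, 2009.
April 2009 — 3rd Saturday is April 18, 2009.
May 2009 — 3rd Saturday is May 16, 2009.

March 21, 2009; April 18, 2009; May 16, 2009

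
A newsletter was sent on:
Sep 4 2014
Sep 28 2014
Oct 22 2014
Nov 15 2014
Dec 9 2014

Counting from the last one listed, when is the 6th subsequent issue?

May 2 2015

Gaps between consecutive events: 24, 24, 24, 24 days — a constant 24-day interval.
Dec 9 2014 + 24 days = Jan 2 2015.
Jan 2 2015 + 24 days = Jan 26 2015.
Jan 26 2015 + 24 days = Feb 19 2015.
Feb 19 2015 + 24 days = Mar 15 2015.
Mar 15 2015 + 24 days = Apr 8 2015.
Apr 8 2015 + 24 days = May 2 2015.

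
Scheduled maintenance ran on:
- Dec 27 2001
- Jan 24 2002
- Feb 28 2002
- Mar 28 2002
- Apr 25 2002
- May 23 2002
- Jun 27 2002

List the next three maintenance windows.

Jul 25 2002, Aug 22 2002, Sep 26 2002

These are Thursdays at 28- or 35-day spacing (28, 35, 28, 28, 28, 35).
The pattern: 4th Thursday of the month.
July 2002 — 4th Thursday is Jul 25 2002.
August 2002 — 4th Thursday is Aug 22 2002.
4th Thursday of September 2002: Sep 26 2002.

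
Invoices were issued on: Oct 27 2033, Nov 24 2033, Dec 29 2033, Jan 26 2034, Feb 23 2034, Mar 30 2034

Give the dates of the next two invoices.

Every date is a Thursday; gaps 28, 35, 28, 28, 35 days.
Each is the last Thursday of its month (at least one falls on the 29th or later, ruling out '4th Thursday').
April 2034 ends with Thursday Apr 27 2034.
Last Thursday of May 2034: May 25 2034.

Apr 27 2034, May 25 2034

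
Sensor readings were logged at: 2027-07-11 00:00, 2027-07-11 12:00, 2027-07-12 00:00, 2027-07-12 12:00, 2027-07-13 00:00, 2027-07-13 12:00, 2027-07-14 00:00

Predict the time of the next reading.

2027-07-14 12:00

Spacing: 12, 12, 12, 12, 12, 12 h — constant 12 h.
2027-07-14 00:00 + 12 h = 2027-07-14 12:00.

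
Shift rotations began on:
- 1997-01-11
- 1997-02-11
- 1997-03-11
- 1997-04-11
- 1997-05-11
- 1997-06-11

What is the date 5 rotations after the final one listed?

1997-11-11

Gaps: 31, 28, 31, 30, 31 days — not constant. Every event is on the 11th of the month.
Pattern: the 11th of each month.
Next: July 1997 → 1997-07-11.
Next: August 1997 → 1997-08-11.
September 1997: 1997-09-11.
Next: October 1997 → 1997-10-11.
Next: November 1997 → 1997-11-11.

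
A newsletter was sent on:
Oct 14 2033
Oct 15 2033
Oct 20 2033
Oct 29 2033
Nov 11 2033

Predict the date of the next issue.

Nov 28 2033

Gaps: 1, 5, 9, 13 days — each gap is 4 larger than the previous one.
Next gap: 17 days. Nov 11 2033 + 17 days = Nov 28 2033.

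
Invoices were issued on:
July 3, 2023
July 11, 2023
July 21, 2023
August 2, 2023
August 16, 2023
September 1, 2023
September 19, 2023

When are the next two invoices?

The spacing grows by 2 each time: 8, 10, 12, 14, 16, 18 days.
Next gap: 20 days. September 19, 2023 + 20 days = October 9, 2023.
Next gap: 22 days. October 9, 2023 + 22 days = October 31, 2023.

October 9, 2023; October 31, 2023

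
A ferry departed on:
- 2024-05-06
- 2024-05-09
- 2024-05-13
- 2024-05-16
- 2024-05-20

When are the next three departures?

The gap pattern 3, 4, 3, 4 repeats every 2 events.
These are the Mondays and Thursdays of each week.
Next Thursday: 2024-05-23.
Next Monday: 2024-05-27.
Next Thursday: 2024-05-30.

2024-05-23, 2024-05-27, 2024-05-30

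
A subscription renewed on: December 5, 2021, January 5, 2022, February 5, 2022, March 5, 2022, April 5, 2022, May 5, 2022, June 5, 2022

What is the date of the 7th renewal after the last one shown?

January 5, 2023

The day-of-month is always 5 (31, 31, 28, 31, 30, 31 days between events).
So this recurs on the 5th of each month.
Next: July 2022 → July 5, 2022.
August 2022: August 5, 2022.
Next: September 2022 → September 5, 2022.
October 2022: October 5, 2022.
November 2022: November 5, 2022.
December 2022: December 5, 2022.
Next: January 2023 → January 5, 2023.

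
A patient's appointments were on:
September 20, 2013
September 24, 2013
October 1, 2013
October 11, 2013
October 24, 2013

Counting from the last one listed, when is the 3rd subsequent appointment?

The spacing grows by 3 each time: 4, 7, 10, 13 days.
Next gap: 16 days. October 24, 2013 + 16 days = November 9, 2013.
Next gap: 19 days. November 9, 2013 + 19 days = November 28, 2013.
Next gap: 22 days. November 28, 2013 + 22 days = December 20, 2013.

December 20, 2013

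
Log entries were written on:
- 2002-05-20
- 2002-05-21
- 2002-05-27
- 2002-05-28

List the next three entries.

The gap pattern 1, 6, 1 repeats every 2 events.
These are the Mondays and Tuesdays of each week.
Next Monday: 2002-06-03.
The following Tuesday is 2002-06-04.
Next Monday: 2002-06-10.

2002-06-03, 2002-06-04, 2002-06-10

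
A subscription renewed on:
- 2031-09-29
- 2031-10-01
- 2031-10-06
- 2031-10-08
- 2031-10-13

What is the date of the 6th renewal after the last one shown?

2031-11-03

Every event lands on a Monday or Wednesday (gaps cycle 2, 5, 2, 5).
So the schedule is: every Monday and Wednesday.
The following Wednesday is 2031-10-15.
The following Monday is 2031-10-20.
Next Wednesday: 2031-10-22.
The following Monday is 2031-10-27.
The following Wednesday is 2031-10-29.
The following Monday is 2031-11-03.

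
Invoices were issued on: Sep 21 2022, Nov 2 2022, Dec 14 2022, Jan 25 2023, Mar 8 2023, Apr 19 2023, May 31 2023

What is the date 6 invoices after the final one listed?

Feb 7 2024

Every event comes 42 days after the last (42, 42, 42, 42, 42, 42).
May 31 2023 + 42 days = Jul 12 2023.
Jul 12 2023 + 42 days = Aug 23 2023.
Aug 23 2023 + 42 days = Oct 4 2023.
Oct 4 2023 + 42 days = Nov 15 2023.
Nov 15 2023 + 42 days = Dec 27 2023.
Dec 27 2023 + 42 days = Feb 7 2024.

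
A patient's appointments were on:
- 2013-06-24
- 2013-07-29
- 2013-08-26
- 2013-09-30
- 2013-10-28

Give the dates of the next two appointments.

Every date is a Monday; gaps 35, 28, 35, 28 days.
Each is the last Monday of its month (at least one falls on the 29th or later, ruling out '4th Monday').
Last Monday of November 2013: 2013-11-25.
December 2013 ends with Monday 2013-12-30.

2013-11-25, 2013-12-30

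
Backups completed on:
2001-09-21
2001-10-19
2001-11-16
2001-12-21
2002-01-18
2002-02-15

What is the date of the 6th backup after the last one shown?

These are Fridays at 28- or 35-day spacing (28, 28, 35, 28, 28).
The pattern: 3rd Friday of the month.
March 2002 — 3rd Friday is 2002-03-15.
April 2002 — 3rd Friday is 2002-04-19.
May 2002 — 3rd Friday is 2002-05-17.
3rd Friday of June 2002: 2002-06-21.
July 2002 — 3rd Friday is 2002-07-19.
3rd Friday of August 2002: 2002-08-16.

2002-08-16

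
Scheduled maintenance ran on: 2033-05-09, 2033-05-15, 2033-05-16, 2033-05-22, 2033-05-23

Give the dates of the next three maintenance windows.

Every event lands on a Monday or Sunday (gaps cycle 6, 1, 6, 1).
So the schedule is: every Monday and Sunday.
Next Sunday: 2033-05-29.
Next Monday: 2033-05-30.
The following Sunday is 2033-06-05.

2033-05-29, 2033-05-30, 2033-06-05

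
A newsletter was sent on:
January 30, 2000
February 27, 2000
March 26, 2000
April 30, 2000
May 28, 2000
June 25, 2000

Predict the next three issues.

July 30, 2000; August 27, 2000; September 24, 2000

All Sundays; the gaps (28, 28, 35, 28, 28) vary with month length.
This is the last Sunday of each month.
July 2000 ends with Sunday July 30, 2000.
Last Sunday of August 2000: August 27, 2000.
Last Sunday of September 2000: September 24, 2000.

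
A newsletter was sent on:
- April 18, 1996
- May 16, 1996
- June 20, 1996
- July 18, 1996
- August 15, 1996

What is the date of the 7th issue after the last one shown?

These are Thursdays at 28- or 35-day spacing (28, 35, 28, 28).
The pattern: 3rd Thursday of the month.
3rd Thursday of September 1996: September 19, 1996.
3rd Thursday of October 1996: October 17, 1996.
November 1996 — 3rd Thursday is November 21, 1996.
December 1996 — 3rd Thursday is December 19, 1996.
January 1997 — 3rd Thursday is January 16, 1997.
February 1997 — 3rd Thursday is February 20, 1997.
3rd Thursday of March 1997: March 20, 1997.

March 20, 1997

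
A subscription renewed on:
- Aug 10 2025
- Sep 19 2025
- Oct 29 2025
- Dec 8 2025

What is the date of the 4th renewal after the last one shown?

May 17 2026

The spacing is 40, 40, 40 days — always 40 days.
Dec 8 2025 + 40 days = Jan 17 2026.
Jan 17 2026 + 40 days = Feb 26 2026.
Feb 26 2026 + 40 days = Apr 7 2026.
Apr 7 2026 + 40 days = May 17 2026.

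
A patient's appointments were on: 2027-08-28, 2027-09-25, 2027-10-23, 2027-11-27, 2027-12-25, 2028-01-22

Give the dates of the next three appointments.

All dates are Saturdays, 28, 28, 35, 28, 28 days apart.
Specifically, the 4th Saturday of each month.
February 2028 — 4th Saturday is 2028-02-26.
4th Saturday of March 2028: 2028-03-25.
April 2028 — 4th Saturday is 2028-04-22.

2028-02-26, 2028-03-25, 2028-04-22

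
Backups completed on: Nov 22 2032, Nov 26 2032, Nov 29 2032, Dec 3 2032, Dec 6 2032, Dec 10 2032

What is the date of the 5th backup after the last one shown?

Dec 27 2032

The gap pattern 4, 3, 4, 3, 4 repeats every 2 events.
These are the Mondays and Fridays of each week.
Next Monday: Dec 13 2032.
Next Friday: Dec 17 2032.
The following Monday is Dec 20 2032.
Next Friday: Dec 24 2032.
The following Monday is Dec 27 2032.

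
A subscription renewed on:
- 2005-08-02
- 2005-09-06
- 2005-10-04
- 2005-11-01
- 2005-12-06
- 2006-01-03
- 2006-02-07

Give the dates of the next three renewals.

2006-03-07, 2006-04-04, 2006-05-02

Gaps: 35, 28, 28, 35, 28, 35 days — a mix of 28 and 35. Every date is a Tuesday.
Each is the 1st Tuesday of its month.
1st Tuesday of March 2006: 2006-03-07.
April 2006 — 1st Tuesday is 2006-04-04.
May 2006 — 1st Tuesday is 2006-05-02.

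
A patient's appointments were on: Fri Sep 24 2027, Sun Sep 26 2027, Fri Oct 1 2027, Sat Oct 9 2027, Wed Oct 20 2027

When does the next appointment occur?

Intervals are 2, 5, 8, 11 days — an arithmetic progression with common difference 3.
Next gap: 14 days. Wed Oct 20 2027 + 14 days = Wed Nov 3 2027.

Wed Nov 3 2027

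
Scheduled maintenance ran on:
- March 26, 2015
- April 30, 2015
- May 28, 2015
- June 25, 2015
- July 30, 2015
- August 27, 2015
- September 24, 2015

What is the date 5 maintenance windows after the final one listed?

These are Thursdays with 35, 28, 28, 35, 28, 28-day gaps.
Each is the final Thursday of its month — April 30, 2015 is past the 28th, so '4th Thursday' doesn't fit.
October 2015 ends with Thursday October 29, 2015.
November 2015 ends with Thursday November 26, 2015.
Last Thursday of December 2015: December 31, 2015.
Last Thursday of January 2016: January 28, 2016.
February 2016 ends with Thursday February 25, 2016.

February 25, 2016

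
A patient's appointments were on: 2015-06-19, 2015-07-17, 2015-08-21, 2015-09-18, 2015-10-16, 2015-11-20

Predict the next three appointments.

2015-12-18, 2016-01-15, 2016-02-19

These are Fridays at 28- or 35-day spacing (28, 35, 28, 28, 35).
The pattern: 3rd Friday of the month.
December 2015 — 3rd Friday is 2015-12-18.
3rd Friday of January 2016: 2016-01-15.
3rd Friday of February 2016: 2016-02-19.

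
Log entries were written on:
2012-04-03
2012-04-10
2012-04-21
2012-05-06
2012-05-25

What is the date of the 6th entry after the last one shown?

2012-12-09

Intervals are 7, 11, 15, 19 days — an arithmetic progression with common difference 4.
Next gap: 23 days. 2012-05-25 + 23 days = 2012-06-17.
Next gap: 27 days. 2012-06-17 + 27 days = 2012-07-14.
Next gap: 31 days. 2012-07-14 + 31 days = 2012-08-14.
Next gap: 35 days. 2012-08-14 + 35 days = 2012-09-18.
Next gap: 39 days. 2012-09-18 + 39 days = 2012-10-27.
Next gap: 43 days. 2012-10-27 + 43 days = 2012-12-09.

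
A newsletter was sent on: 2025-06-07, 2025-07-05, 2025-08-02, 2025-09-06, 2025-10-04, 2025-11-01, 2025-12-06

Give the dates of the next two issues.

Gaps: 28, 28, 35, 28, 28, 35 days — a mix of 28 and 35. Every date is a Saturday.
Each is the 1st Saturday of its month.
January 2026 — 1st Saturday is 2026-01-03.
February 2026 — 1st Saturday is 2026-02-07.

2026-01-03, 2026-02-07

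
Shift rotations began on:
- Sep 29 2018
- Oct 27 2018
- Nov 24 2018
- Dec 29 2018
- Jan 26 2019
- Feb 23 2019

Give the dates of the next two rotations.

These are Saturdays with 28, 28, 35, 28, 28-day gaps.
Each is the final Saturday of its month — Sep 29 2018 is past the 28th, so '4th Saturday' doesn't fit.
March 2019 ends with Saturday Mar 30 2019.
April 2019 ends with Saturday Apr 27 2019.

Mar 30 2019, Apr 27 2019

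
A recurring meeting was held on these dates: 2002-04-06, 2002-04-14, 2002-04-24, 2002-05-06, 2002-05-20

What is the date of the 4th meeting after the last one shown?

The spacing grows by 2 each time: 8, 10, 12, 14 days.
Next gap: 16 days. 2002-05-20 + 16 days = 2002-06-05.
Next gap: 18 days. 2002-06-05 + 18 days = 2002-06-23.
Next gap: 20 days. 2002-06-23 + 20 days = 2002-07-13.
Next gap: 22 days. 2002-07-13 + 22 days = 2002-08-04.

2002-08-04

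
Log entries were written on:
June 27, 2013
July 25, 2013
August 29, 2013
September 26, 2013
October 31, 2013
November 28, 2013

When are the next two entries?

December 26, 2013; January 30, 2014

All Thursdays; the gaps (28, 35, 28, 35, 28) vary with month length.
This is the last Thursday of each month.
Last Thursday of December 2013: December 26, 2013.
Last Thursday of January 2014: January 30, 2014.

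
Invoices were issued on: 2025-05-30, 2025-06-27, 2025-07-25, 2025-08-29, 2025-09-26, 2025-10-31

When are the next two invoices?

All Fridays; the gaps (28, 28, 35, 28, 35) vary with month length.
This is the last Friday of each month.
November 2025 ends with Friday 2025-11-28.
December 2025 ends with Friday 2025-12-26.

2025-11-28, 2025-12-26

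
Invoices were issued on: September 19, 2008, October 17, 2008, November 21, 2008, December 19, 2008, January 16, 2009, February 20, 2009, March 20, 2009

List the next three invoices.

Gaps: 28, 35, 28, 28, 35, 28 days — a mix of 28 and 35. Every date is a Friday.
Each is the 3rd Friday of its month.
April 2009 — 3rd Friday is April 17, 2009.
3rd Friday of May 2009: May 15, 2009.
3rd Friday of June 2009: June 19, 2009.

April 17, 2009; May 15, 2009; June 19, 2009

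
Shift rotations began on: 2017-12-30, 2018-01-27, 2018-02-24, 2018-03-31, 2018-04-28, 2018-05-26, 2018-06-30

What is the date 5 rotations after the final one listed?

2018-11-24

Every date is a Saturday; gaps 28, 28, 35, 28, 28, 35 days.
Each is the last Saturday of its month (at least one falls on the 29th or later, ruling out '4th Saturday').
July 2018 ends with Saturday 2018-07-28.
August 2018 ends with Saturday 2018-08-25.
September 2018 ends with Saturday 2018-09-29.
Last Saturday of October 2018: 2018-10-27.
Last Saturday of November 2018: 2018-11-24.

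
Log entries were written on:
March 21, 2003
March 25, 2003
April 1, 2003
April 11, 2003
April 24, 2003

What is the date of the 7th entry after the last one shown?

The spacing grows by 3 each time: 4, 7, 10, 13 days.
Next gap: 16 days. April 24, 2003 + 16 days = May 10, 2003.
Next gap: 19 days. May 10, 2003 + 19 days = May 29, 2003.
Next gap: 22 days. May 29, 2003 + 22 days = June 20, 2003.
Next gap: 25 days. June 20, 2003 + 25 days = July 15, 2003.
Next gap: 28 days. July 15, 2003 + 28 days = August 12, 2003.
Next gap: 31 days. August 12, 2003 + 31 days = September 12, 2003.
Next gap: 34 days. September 12, 2003 + 34 days = October 16, 2003.

October 16, 2003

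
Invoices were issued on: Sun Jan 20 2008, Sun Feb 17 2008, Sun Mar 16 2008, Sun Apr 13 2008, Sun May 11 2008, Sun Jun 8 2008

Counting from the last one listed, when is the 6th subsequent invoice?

Sun Nov 23 2008

The spacing is 28, 28, 28, 28, 28 days — always 28 days.
Sun Jun 8 2008 + 28 days = Sun Jul 6 2008.
Sun Jul 6 2008 + 28 days = Sun Aug 3 2008.
Sun Aug 3 2008 + 28 days = Sun Aug 31 2008.
Sun Aug 31 2008 + 28 days = Sun Sep 28 2008.
Sun Sep 28 2008 + 28 days = Sun Oct 26 2008.
Sun Oct 26 2008 + 28 days = Sun Nov 23 2008.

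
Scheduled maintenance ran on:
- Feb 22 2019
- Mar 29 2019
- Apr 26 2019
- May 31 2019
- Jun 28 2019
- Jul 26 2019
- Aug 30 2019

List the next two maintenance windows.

All Fridays; the gaps (35, 28, 35, 28, 28, 35) vary with month length.
This is the last Friday of each month.
Last Friday of September 2019: Sep 27 2019.
Last Friday of October 2019: Oct 25 2019.

Sep 27 2019, Oct 25 2019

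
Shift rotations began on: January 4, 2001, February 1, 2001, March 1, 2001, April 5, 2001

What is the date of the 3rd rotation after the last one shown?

All dates are Thursdays, 28, 28, 35 days apart.
Specifically, the 1st Thursday of each month.
1st Thursday of May 2001: May 3, 2001.
June 2001 — 1st Thursday is June 7, 2001.
July 2001 — 1st Thursday is July 5, 2001.

July 5, 2001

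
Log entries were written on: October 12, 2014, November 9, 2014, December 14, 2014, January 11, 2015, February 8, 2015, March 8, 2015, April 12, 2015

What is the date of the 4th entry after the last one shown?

August 9, 2015

All dates are Sundays, 28, 35, 28, 28, 28, 35 days apart.
Specifically, the 2nd Sunday of each month.
2nd Sunday of May 2015: May 10, 2015.
June 2015 — 2nd Sunday is June 14, 2015.
July 2015 — 2nd Sunday is July 12, 2015.
August 2015 — 2nd Sunday is August 9, 2015.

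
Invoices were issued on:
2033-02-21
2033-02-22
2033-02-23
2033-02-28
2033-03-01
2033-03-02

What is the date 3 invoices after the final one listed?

2033-03-09

Gaps: 1, 1, 5, 1, 1 days — not constant, but cyclic with period 3.
The events fall on every Monday, Tuesday and Wednesday.
The following Monday is 2033-03-07.
Next Tuesday: 2033-03-08.
The following Wednesday is 2033-03-09.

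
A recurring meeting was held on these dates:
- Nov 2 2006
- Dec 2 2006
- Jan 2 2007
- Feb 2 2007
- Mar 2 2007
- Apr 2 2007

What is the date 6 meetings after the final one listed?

Oct 2 2007

Each date is the 2nd; the gaps (30, 31, 31, 28, 31) track the month lengths.
The rule is the 2nd of each month.
Next: May 2007 → May 2 2007.
Next: June 2007 → Jun 2 2007.
July 2007: Jul 2 2007.
Next: August 2007 → Aug 2 2007.
September 2007: Sep 2 2007.
Next: October 2007 → Oct 2 2007.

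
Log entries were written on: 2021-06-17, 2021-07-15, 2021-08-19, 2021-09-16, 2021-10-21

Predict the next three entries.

These are Thursdays at 28- or 35-day spacing (28, 35, 28, 35).
The pattern: 3rd Thursday of the month.
November 2021 — 3rd Thursday is 2021-11-18.
December 2021 — 3rd Thursday is 2021-12-16.
3rd Thursday of January 2022: 2022-01-20.

2021-11-18, 2021-12-16, 2022-01-20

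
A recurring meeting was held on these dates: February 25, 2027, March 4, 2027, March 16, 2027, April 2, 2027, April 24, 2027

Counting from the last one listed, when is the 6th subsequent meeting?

December 17, 2027

The spacing grows by 5 each time: 7, 12, 17, 22 days.
Next gap: 27 days. April 24, 2027 + 27 days = May 21, 2027.
Next gap: 32 days. May 21, 2027 + 32 days = June 22, 2027.
Next gap: 37 days. June 22, 2027 + 37 days = July 29, 2027.
Next gap: 42 days. July 29, 2027 + 42 days = September 9, 2027.
Next gap: 47 days. September 9, 2027 + 47 days = October 26, 2027.
Next gap: 52 days. October 26, 2027 + 52 days = December 17, 2027.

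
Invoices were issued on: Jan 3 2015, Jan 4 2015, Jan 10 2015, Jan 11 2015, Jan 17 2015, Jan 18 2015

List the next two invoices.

Jan 24 2015, Jan 25 2015

Gaps: 1, 6, 1, 6, 1 days — not constant, but cyclic with period 2.
The events fall on every Saturday and Sunday.
The following Saturday is Jan 24 2015.
Next Sunday: Jan 25 2015.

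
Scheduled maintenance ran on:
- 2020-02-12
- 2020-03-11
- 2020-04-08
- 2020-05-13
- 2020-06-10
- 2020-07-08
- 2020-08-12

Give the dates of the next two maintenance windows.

Gaps: 28, 28, 35, 28, 28, 35 days — a mix of 28 and 35. Every date is a Wednesday.
Each is the 2nd Wednesday of its month.
2nd Wednesday of September 2020: 2020-09-09.
October 2020 — 2nd Wednesday is 2020-10-14.

2020-09-09, 2020-10-14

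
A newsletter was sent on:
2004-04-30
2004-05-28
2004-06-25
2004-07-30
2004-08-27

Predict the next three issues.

2004-09-24, 2004-10-29, 2004-11-26

All Fridays; the gaps (28, 28, 35, 28) vary with month length.
This is the last Friday of each month.
Last Friday of September 2004: 2004-09-24.
October 2004 ends with Friday 2004-10-29.
Last Friday of November 2004: 2004-11-26.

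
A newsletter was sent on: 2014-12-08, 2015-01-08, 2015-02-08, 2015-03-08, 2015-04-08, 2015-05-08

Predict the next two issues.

2015-06-08, 2015-07-08

Gaps: 31, 31, 28, 31, 30 days — not constant. Every event is on the 8th of the month.
Pattern: the 8th of each month.
Next: June 2015 → 2015-06-08.
July 2015: 2015-07-08.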